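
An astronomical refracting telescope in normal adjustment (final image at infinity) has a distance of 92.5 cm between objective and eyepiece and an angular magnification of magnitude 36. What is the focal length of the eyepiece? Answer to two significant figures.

2.5 cm

In normal adjustment the tube length equals f_obj + f_eye and |M| = f_obj/f_eye.
So f_obj = 36 f_eye and 36 f_eye + f_eye = 92.5 cm, giving f_eye = 92.5/37 = 2.500 cm and f_obj = 90.000 cm.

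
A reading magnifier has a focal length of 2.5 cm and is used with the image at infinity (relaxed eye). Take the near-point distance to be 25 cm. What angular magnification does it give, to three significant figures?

10.0

M = D/f = 25/2.5 = 10.000.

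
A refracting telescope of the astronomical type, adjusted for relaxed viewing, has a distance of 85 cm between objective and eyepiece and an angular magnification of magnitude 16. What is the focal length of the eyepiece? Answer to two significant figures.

5.0 cm

In normal adjustment the tube length equals f_obj + f_eye and |M| = f_obj/f_eye.
So f_obj = 16 f_eye and 16 f_eye + f_eye = 85 cm, giving f_eye = 85/17 = 5.000 cm and f_obj = 80.000 cm.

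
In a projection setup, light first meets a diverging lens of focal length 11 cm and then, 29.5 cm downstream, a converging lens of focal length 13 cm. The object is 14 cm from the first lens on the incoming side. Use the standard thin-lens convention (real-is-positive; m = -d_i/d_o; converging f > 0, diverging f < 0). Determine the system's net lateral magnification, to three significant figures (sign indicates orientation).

First lens: d_i1 = 1/(1/(-11) - 1/14) = -6.160 cm.
m_1 = -(-6.160)/14 = 0.4400.
With d_i1 < 0 the first image is virtual and lies on the object side; the object distance for lens 2 is d_o2 = 29.5 - (-6.160) = 35.660 cm.
Second lens: d_i2 = 1/(1/13 - 1/(35.660)) = 20.458 cm.
m_2 = -(20.458)/(35.660) = -0.5737.
The system's lateral magnification is m_1 m_2 = (0.4400)(-0.5737) = -0.2524.

-0.252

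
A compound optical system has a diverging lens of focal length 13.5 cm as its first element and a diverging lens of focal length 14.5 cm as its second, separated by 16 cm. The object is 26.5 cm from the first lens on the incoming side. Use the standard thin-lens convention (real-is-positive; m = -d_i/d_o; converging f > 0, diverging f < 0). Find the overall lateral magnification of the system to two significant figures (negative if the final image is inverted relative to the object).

0.12

Lens 1: 1/d_i1 = 1/f_1 - 1/d_o1 = 1/(-13.5) - 1/26.5 = -0.11181 cm^-1, so d_i1 = -8.944 cm.
m_1 = -(-8.944)/26.5 = 0.3375.
The intermediate image is virtual, 8.944 cm to the left of lens 1, so d_o2 = L - d_i1 = 16 - (-8.944) = 24.944 cm.
Lens 2: 1/d_i2 = 1/f_2 - 1/d_o2 = 1/(-14.5) - 1/(24.944) = -0.10906 cm^-1, so d_i2 = -9.170 cm.
m_2 = -(-9.170)/(24.944) = 0.3676.
Overall magnification: m = m_1 m_2 = 0.1241.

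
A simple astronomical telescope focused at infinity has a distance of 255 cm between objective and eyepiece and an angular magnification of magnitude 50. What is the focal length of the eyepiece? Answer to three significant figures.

In normal adjustment the tube length equals f_obj + f_eye and |M| = f_obj/f_eye.
So f_obj = 50 f_eye and 50 f_eye + f_eye = 255 cm, giving f_eye = 255/51 = 5.000 cm and f_obj = 250.000 cm.

5.00 cm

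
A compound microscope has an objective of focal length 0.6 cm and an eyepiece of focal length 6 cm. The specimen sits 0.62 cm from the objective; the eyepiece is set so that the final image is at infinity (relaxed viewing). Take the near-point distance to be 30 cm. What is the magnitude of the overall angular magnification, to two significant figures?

Objective: 1/d_i = 1/f_obj - 1/d_o = 1/0.6 - 1/0.62 = 0.05376 cm^-1, so d_i = 18.600 cm.
m_obj = -d_i/d_o = -18.600/0.62 = -30.000.
Eyepiece angular magnification (image at infinity): M_eye = D/f_e = 30/6 = 5.000.
Overall M = m_obj x M_eye = (-30.000)(5.000) = -150.00.
|M| = 150.00.

150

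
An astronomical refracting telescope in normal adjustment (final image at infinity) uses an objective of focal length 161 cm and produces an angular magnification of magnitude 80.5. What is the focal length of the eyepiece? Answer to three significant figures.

|M| = f_obj/f_eye, so f_eye = f_obj/|M| = 161/80.5 = 2.000 cm.

2.00 cm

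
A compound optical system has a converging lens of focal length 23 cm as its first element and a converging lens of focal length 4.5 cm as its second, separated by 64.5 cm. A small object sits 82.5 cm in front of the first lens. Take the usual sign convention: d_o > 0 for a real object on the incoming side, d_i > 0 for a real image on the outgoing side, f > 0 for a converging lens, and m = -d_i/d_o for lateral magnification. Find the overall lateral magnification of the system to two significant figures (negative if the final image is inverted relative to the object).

Lens 1: 1/d_i1 = 1/f_1 - 1/d_o1 = 1/23 - 1/82.5 = 0.03136 cm^-1, so d_i1 = 31.891 cm.
m_1 = -(31.891)/82.5 = -0.3866.
The intermediate image is 31.891 cm to the right of lens 1, so d_o2 = L - d_i1 = 64.5 - 31.891 = 32.609 cm.
Lens 2: 1/d_i2 = 1/f_2 - 1/d_o2 = 1/4.5 - 1/(32.609) = 0.19156 cm^-1, so d_i2 = 5.220 cm.
m_2 = -(5.220)/(32.609) = -0.1601.
The system's lateral magnification is m_1 m_2 = (-0.3866)(-0.1601) = 0.0619.

0.062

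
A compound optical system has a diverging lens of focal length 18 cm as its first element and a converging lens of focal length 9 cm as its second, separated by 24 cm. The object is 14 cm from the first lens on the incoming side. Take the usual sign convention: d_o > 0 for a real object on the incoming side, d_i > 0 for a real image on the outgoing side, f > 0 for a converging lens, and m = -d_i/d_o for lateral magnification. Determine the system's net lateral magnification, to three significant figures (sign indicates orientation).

-0.221

Applying the thin-lens equation to the first lens, 1/(-18) = 1/14 + 1/d_i1, which gives d_i1 = -7.875 cm.
Its lateral magnification is m_1 = -d_i1/d_o1 = -(-7.875)/14 = 0.5625.
The intermediate image is virtual, 7.875 cm to the left of lens 1, so d_o2 = L - d_i1 = 24 - (-7.875) = 31.875 cm.
Applying the thin-lens equation again with f_2 = 9 cm and d_o2 = 31.875 cm gives d_i2 = 12.541 cm.
m_2 = -(12.541)/(31.875) = -0.3934.
Total m = m_1 x m_2 = (0.5625)(-0.3934) = -0.2213.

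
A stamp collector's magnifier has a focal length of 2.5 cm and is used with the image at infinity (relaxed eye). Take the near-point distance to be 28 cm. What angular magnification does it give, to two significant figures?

M = D/f = 28/2.5 = 11.200.

11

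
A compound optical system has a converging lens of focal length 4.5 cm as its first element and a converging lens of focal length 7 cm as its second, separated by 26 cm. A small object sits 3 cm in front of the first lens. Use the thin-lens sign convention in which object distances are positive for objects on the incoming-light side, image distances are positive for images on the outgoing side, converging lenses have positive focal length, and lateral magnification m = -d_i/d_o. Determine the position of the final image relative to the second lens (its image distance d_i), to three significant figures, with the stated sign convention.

Lens 1: 1/d_i1 = 1/f_1 - 1/d_o1 = 1/4.5 - 1/3 = -0.11111 cm^-1, so d_i1 = -9.000 cm.
With d_i1 < 0 the first image is virtual and lies on the object side; the object distance for lens 2 is d_o2 = 26 - (-9.000) = 35.000 cm.
Lens 2: 1/d_i2 = 1/f_2 - 1/d_o2 = 1/7 - 1/(35.000) = 0.11429 cm^-1, so d_i2 = 8.750 cm.

8.75 cm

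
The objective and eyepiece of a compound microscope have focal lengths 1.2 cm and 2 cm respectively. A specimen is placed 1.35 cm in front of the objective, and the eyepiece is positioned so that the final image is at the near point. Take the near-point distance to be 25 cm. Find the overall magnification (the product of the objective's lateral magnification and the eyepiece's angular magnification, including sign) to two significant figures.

Objective: 1/d_i = 1/f_obj - 1/d_o = 1/1.2 - 1/1.35 = 0.09259 cm^-1, so d_i = 10.800 cm.
m_obj = -d_i/d_o = -10.800/1.35 = -8.000.
Eyepiece angular magnification (image at near point): M_eye = 1 + D/f_e = 1 + 25/2 = 13.500.
Overall M = m_obj x M_eye = (-8.000)(13.500) = -108.00.

-110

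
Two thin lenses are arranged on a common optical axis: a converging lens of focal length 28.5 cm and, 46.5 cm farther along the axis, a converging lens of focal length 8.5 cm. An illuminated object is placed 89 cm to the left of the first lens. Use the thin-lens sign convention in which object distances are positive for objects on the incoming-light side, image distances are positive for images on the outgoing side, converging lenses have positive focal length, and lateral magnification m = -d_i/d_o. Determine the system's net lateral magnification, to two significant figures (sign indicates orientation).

Lens 1: 1/d_i1 = 1/f_1 - 1/d_o1 = 1/28.5 - 1/89 = 0.02385 cm^-1, so d_i1 = 41.926 cm.
m_1 = -(41.926)/89 = -0.4711.
The intermediate image is 41.926 cm to the right of lens 1, so d_o2 = L - d_i1 = 46.5 - 41.926 = 4.574 cm.
Lens 2: 1/d_i2 = 1/f_2 - 1/d_o2 = 1/8.5 - 1/(4.574) = -0.10096 cm^-1, so d_i2 = -9.905 cm.
m_2 = -(-9.905)/(4.574) = 2.1653.
Total m = m_1 x m_2 = (-0.4711)(2.1653) = -1.0200.

-1.0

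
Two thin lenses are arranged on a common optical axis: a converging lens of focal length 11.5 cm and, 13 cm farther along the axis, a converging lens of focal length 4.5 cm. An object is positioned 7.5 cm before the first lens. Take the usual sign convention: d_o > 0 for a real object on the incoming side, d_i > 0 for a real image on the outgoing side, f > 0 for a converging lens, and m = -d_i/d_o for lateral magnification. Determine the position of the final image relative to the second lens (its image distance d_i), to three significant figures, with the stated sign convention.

5.17 cm

Lens 1: 1/d_i1 = 1/f_1 - 1/d_o1 = 1/11.5 - 1/7.5 = -0.04638 cm^-1, so d_i1 = -21.562 cm.
The intermediate image is virtual, 21.562 cm to the left of lens 1, so d_o2 = L - d_i1 = 13 - (-21.562) = 34.562 cm.
Lens 2: 1/d_i2 = 1/f_2 - 1/d_o2 = 1/4.5 - 1/(34.562) = 0.19329 cm^-1, so d_i2 = 5.174 cm.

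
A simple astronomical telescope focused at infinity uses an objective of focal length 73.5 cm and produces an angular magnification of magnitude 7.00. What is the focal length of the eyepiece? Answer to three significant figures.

10.5 cm

|M| = f_obj/f_eye, so f_eye = f_obj/|M| = 73.5/7.0 = 10.500 cm.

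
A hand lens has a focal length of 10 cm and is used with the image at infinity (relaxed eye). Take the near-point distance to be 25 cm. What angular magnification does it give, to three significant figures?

2.50

M = D/f = 25/10 = 2.500.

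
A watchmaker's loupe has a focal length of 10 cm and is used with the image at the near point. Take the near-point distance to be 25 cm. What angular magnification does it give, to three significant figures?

3.50

M = 1 + D/f = 1 + 25/10 = 3.500.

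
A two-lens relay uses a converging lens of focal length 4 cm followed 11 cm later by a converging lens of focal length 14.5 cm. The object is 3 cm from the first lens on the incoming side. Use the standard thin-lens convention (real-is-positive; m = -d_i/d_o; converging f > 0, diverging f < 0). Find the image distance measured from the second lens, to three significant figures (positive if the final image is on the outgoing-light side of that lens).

39.2 cm

First lens: d_i1 = 1/(1/4 - 1/3) = -12.000 cm.
The intermediate image is virtual, 12.000 cm to the left of lens 1, so d_o2 = L - d_i1 = 11 - (-12.000) = 23.000 cm.
Second lens: d_i2 = 1/(1/14.5 - 1/(23.000)) = 39.235 cm.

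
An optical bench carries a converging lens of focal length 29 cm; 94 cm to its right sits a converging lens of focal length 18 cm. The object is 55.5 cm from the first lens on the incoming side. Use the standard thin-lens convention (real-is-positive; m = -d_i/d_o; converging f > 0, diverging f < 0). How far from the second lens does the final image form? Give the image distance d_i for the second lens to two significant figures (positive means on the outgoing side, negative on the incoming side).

39 cm

First lens: d_i1 = 1/(1/29 - 1/55.5) = 60.736 cm.
That image sits 33.264 cm in front of the second lens, so d_o2 = 33.264 cm.
Second lens: d_i2 = 1/(1/18 - 1/(33.264)) = 39.226 cm.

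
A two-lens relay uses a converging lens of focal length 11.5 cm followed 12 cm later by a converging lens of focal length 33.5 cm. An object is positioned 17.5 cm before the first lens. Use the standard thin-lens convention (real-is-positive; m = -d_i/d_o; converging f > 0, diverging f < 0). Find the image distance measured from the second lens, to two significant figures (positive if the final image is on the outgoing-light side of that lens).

13 cm

First lens: d_i1 = 1/(1/11.5 - 1/17.5) = 33.542 cm.
This image would form 33.542 cm past lens 1, i.e. 21.542 cm beyond lens 2, so it is a virtual object for lens 2: d_o2 = 12 - 33.542 = -21.542 cm.
Second lens: d_i2 = 1/(1/33.5 - 1/(-21.542)) = 13.111 cm.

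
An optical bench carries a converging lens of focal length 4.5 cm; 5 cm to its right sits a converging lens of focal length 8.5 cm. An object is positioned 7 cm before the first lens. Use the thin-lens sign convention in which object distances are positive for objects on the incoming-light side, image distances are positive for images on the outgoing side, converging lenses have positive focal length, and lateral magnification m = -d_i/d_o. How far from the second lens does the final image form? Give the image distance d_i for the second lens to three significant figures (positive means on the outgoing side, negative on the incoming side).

Applying the thin-lens equation to the first lens, 1/4.5 = 1/7 + 1/d_i1, which gives d_i1 = 12.600 cm.
Since 12.600 cm > 5 cm, the first image lies past the second lens and serves as a virtual object: d_o2 = L - d_i1 = -7.600 cm.
Applying the thin-lens equation again with f_2 = 8.5 cm and d_o2 = -7.600 cm gives d_i2 = 4.012 cm.

4.01 cm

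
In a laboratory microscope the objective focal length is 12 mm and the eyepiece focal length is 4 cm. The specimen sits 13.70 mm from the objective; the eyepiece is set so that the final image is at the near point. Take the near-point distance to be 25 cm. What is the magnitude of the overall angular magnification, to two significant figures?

51

Convert to cm: f_obj = 12 mm = 1.2 cm; d_o = 13.70 mm = 1.37 cm.
Objective: 1/d_i = 1/f_obj - 1/d_o = 1/1.2 - 1/1.37 = 0.10341 cm^-1, so d_i = 9.671 cm.
m_obj = -d_i/d_o = -9.671/1.37 = -7.059.
Eyepiece angular magnification (image at near point): M_eye = 1 + D/f_e = 1 + 25/4 = 7.250.
Overall M = m_obj x M_eye = (-7.059)(7.250) = -51.18.
|M| = 51.18.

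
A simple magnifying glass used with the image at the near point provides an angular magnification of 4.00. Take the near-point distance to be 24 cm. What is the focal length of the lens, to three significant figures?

For the image at the near point, M = 1 + D/f.
f = D/(M - 1) = 24/(4.0 - 1) = 8.000 cm.

8.00 cm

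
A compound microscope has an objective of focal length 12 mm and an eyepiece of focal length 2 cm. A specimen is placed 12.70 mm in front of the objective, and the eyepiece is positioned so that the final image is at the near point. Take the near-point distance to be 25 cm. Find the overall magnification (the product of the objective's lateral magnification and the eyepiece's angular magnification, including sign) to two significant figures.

-230

Convert to cm: f_obj = 12 mm = 1.2 cm; d_o = 12.70 mm = 1.27 cm.
Objective: 1/d_i = 1/f_obj - 1/d_o = 1/1.2 - 1/1.27 = 0.04593 cm^-1, so d_i = 21.771 cm.
m_obj = -d_i/d_o = -21.771/1.27 = -17.143.
Eyepiece angular magnification (image at near point): M_eye = 1 + D/f_e = 1 + 25/2 = 13.500.
Overall M = m_obj x M_eye = (-17.143)(13.500) = -231.43.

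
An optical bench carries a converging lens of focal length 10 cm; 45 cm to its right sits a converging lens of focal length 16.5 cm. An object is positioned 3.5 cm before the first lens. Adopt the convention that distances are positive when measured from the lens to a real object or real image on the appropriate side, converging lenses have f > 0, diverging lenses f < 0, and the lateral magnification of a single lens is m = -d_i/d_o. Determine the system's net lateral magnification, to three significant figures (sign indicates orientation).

First lens: d_i1 = 1/(1/10 - 1/3.5) = -5.385 cm.
m_1 = -(-5.385)/3.5 = 1.5385.
With d_i1 < 0 the first image is virtual and lies on the object side; the object distance for lens 2 is d_o2 = 45 - (-5.385) = 50.385 cm.
Second lens: d_i2 = 1/(1/16.5 - 1/(50.385)) = 24.535 cm.
m_2 = -(24.535)/(50.385) = -0.4869.
Total m = m_1 x m_2 = (1.5385)(-0.4869) = -0.7491.

-0.749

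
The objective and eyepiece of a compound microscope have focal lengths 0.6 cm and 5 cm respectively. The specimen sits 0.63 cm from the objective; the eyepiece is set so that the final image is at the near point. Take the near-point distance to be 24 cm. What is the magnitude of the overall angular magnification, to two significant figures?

120

Objective: 1/d_i = 1/f_obj - 1/d_o = 1/0.6 - 1/0.63 = 0.07937 cm^-1, so d_i = 12.600 cm.
m_obj = -d_i/d_o = -12.600/0.63 = -20.000.
Eyepiece angular magnification (image at near point): M_eye = 1 + D/f_e = 1 + 24/5 = 5.800.
Overall M = m_obj x M_eye = (-20.000)(5.800) = -116.00.
|M| = 116.00.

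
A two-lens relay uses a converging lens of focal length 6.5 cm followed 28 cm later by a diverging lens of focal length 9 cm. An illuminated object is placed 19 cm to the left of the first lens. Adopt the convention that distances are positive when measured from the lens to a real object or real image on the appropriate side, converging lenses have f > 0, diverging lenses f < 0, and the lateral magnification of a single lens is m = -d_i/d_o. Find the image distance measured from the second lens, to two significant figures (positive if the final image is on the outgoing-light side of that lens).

-6.0 cm

Applying the thin-lens equation to the first lens, 1/6.5 = 1/19 + 1/d_i1, which gives d_i1 = 9.880 cm.
Object distance for lens 2: d_o2 = 28 - 9.880 = 18.120 cm.
Applying the thin-lens equation again with f_2 = -9 cm and d_o2 = 18.120 cm gives d_i2 = -6.013 cm.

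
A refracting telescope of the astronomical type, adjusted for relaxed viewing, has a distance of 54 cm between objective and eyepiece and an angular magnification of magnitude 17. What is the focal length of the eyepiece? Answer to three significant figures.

In normal adjustment the tube length equals f_obj + f_eye and |M| = f_obj/f_eye.
So f_obj = 17 f_eye and 17 f_eye + f_eye = 54 cm, giving f_eye = 54/18 = 3.000 cm and f_obj = 51.000 cm.

3.00 cm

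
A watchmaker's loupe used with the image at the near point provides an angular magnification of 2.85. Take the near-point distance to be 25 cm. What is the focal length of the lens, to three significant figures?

For the image at the near point, M = 1 + D/f.
f = D/(M - 1) = 25/(2.85 - 1) = 13.514 cm.

13.5 cm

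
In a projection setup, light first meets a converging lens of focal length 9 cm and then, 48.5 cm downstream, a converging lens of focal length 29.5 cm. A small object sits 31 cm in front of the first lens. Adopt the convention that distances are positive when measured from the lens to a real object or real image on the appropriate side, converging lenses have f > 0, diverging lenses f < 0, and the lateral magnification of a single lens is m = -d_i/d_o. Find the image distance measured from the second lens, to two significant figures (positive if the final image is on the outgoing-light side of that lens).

Applying the thin-lens equation to the first lens, 1/9 = 1/31 + 1/d_i1, which gives d_i1 = 12.682 cm.
Object distance for lens 2: d_o2 = 48.5 - 12.682 = 35.818 cm.
Applying the thin-lens equation again with f_2 = 29.5 cm and d_o2 = 35.818 cm gives d_i2 = 167.237 cm.

170 cm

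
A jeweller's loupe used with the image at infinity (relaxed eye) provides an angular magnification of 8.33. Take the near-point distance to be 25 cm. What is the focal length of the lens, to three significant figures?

3.00 cm

For the image at infinity, M = D/f.
f = D/M = 25/8.33 = 3.001 cm.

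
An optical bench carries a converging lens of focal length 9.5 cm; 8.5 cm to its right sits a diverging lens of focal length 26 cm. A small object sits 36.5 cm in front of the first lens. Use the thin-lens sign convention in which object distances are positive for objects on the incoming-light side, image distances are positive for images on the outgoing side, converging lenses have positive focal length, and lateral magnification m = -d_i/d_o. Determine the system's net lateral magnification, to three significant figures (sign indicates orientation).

-0.422

First lens: d_i1 = 1/(1/9.5 - 1/36.5) = 12.843 cm.
m_1 = -(12.843)/36.5 = -0.3519.
This image would form 12.843 cm past lens 1, i.e. 4.343 cm beyond lens 2, so it is a virtual object for lens 2: d_o2 = 8.5 - 12.843 = -4.343 cm.
Second lens: d_i2 = 1/(1/(-26) - 1/(-4.343)) = 5.213 cm.
m_2 = -(5.213)/(-4.343) = 1.2005.
Overall magnification: m = m_1 m_2 = -0.4224.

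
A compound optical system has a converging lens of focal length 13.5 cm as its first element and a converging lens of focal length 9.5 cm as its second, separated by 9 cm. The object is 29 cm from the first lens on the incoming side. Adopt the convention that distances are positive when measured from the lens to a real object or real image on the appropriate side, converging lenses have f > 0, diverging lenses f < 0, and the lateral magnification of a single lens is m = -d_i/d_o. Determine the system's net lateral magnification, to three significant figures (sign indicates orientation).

Lens 1: 1/d_i1 = 1/f_1 - 1/d_o1 = 1/13.5 - 1/29 = 0.03959 cm^-1, so d_i1 = 25.258 cm.
m_1 = -(25.258)/29 = -0.8710.
This image would form 25.258 cm past lens 1, i.e. 16.258 cm beyond lens 2, so it is a virtual object for lens 2: d_o2 = 9 - 25.258 = -16.258 cm.
Lens 2: 1/d_i2 = 1/f_2 - 1/d_o2 = 1/9.5 - 1/(-16.258) = 0.16677 cm^-1, so d_i2 = 5.996 cm.
m_2 = -(5.996)/(-16.258) = 0.3688.
Total m = m_1 x m_2 = (-0.8710)(0.3688) = -0.3212.

-0.321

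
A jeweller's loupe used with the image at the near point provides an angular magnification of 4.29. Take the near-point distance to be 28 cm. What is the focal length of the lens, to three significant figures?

8.51 cm

For the image at the near point, M = 1 + D/f.
f = D/(M - 1) = 28/(4.29 - 1) = 8.511 cm.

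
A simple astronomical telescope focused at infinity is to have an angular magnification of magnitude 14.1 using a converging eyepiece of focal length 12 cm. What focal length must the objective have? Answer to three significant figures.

|M| = f_obj/|f_eye|, so f_obj = |M| x |f_eye| = 14.1 x 12 = 169.200 cm.

169 cm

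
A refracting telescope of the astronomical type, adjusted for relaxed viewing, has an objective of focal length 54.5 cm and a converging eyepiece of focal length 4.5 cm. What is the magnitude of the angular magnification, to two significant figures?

12

|M| = f_obj/|f_eye| = 54.5/4.5 = 12.111.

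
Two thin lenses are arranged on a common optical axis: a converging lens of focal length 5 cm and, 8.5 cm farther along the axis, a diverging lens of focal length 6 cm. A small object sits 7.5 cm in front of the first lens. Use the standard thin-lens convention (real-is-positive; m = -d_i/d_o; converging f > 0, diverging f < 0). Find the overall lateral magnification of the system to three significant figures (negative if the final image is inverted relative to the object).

24.0

First lens: d_i1 = 1/(1/5 - 1/7.5) = 15.000 cm.
m_1 = -(15.000)/7.5 = -2.0000.
Since 15.000 cm > 8.5 cm, the first image lies past the second lens and serves as a virtual object: d_o2 = L - d_i1 = -6.500 cm.
Second lens: d_i2 = 1/(1/(-6) - 1/(-6.500)) = -78.000 cm.
m_2 = -(-78.000)/(-6.500) = -12.0000.
The system's lateral magnification is m_1 m_2 = (-2.0000)(-12.0000) = 24.0000.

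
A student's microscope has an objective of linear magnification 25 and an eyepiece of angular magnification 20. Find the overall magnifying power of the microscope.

The overall magnification of a compound microscope is the product of the objective and eyepiece magnifications:
M = M_obj x M_eye = 25 x 20 = 500.

500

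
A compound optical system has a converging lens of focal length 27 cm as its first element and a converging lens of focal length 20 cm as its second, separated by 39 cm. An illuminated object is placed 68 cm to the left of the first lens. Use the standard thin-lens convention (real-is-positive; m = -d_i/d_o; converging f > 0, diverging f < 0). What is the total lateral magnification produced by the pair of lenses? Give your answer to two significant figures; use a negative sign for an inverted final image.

Applying the thin-lens equation to the first lens, 1/27 = 1/68 + 1/d_i1, which gives d_i1 = 44.780 cm.
Its lateral magnification is m_1 = -d_i1/d_o1 = -(44.780)/68 = -0.6585.
Since 44.780 cm > 39 cm, the first image lies past the second lens and serves as a virtual object: d_o2 = L - d_i1 = -5.780 cm.
Applying the thin-lens equation again with f_2 = 20 cm and d_o2 = -5.780 cm gives d_i2 = 4.484 cm.
m_2 = -(4.484)/(-5.780) = 0.7758.
Overall magnification: m = m_1 m_2 = -0.5109.

-0.51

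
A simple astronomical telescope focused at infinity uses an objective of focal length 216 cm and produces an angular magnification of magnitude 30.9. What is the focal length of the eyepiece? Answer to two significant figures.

7.0 cm

|M| = f_obj/f_eye, so f_eye = f_obj/|M| = 216/30.9 = 6.990 cm.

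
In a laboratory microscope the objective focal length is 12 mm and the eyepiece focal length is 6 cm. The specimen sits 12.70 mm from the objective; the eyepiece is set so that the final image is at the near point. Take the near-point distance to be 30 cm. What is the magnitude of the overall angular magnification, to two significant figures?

Convert to cm: f_obj = 12 mm = 1.2 cm; d_o = 12.70 mm = 1.27 cm.
Objective: 1/d_i = 1/f_obj - 1/d_o = 1/1.2 - 1/1.27 = 0.04593 cm^-1, so d_i = 21.771 cm.
m_obj = -d_i/d_o = -21.771/1.27 = -17.143.
Eyepiece angular magnification (image at near point): M_eye = 1 + D/f_e = 1 + 30/6 = 6.000.
Overall M = m_obj x M_eye = (-17.143)(6.000) = -102.86.
|M| = 102.86.

100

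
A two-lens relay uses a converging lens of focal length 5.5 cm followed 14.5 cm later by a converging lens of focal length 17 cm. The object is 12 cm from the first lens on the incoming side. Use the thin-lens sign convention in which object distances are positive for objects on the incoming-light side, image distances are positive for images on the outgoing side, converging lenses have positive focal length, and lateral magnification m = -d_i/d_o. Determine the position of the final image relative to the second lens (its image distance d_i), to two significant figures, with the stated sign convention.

-5.8 cm

Lens 1: 1/d_i1 = 1/f_1 - 1/d_o1 = 1/5.5 - 1/12 = 0.09848 cm^-1, so d_i1 = 10.154 cm.
Object distance for lens 2: d_o2 = 14.5 - 10.154 = 4.346 cm.
Lens 2: 1/d_i2 = 1/f_2 - 1/d_o2 = 1/17 - 1/(4.346) = -0.17126 cm^-1, so d_i2 = -5.839 cm.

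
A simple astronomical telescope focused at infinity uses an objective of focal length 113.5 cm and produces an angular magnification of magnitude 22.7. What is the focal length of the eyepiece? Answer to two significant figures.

|M| = f_obj/f_eye, so f_eye = f_obj/|M| = 113.5/22.7 = 5.000 cm.

5.0 cm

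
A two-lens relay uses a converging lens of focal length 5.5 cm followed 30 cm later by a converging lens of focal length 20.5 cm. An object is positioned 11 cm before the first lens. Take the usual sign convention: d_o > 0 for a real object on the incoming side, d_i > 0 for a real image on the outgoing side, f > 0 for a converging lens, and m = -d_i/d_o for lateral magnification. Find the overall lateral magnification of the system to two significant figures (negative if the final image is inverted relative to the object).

Lens 1: 1/d_i1 = 1/f_1 - 1/d_o1 = 1/5.5 - 1/11 = 0.09091 cm^-1, so d_i1 = 11.000 cm.
m_1 = -(11.000)/11 = -1.0000.
That image sits 19.000 cm in front of the second lens, so d_o2 = 19.000 cm.
Lens 2: 1/d_i2 = 1/f_2 - 1/d_o2 = 1/20.5 - 1/(19.000) = -0.00385 cm^-1, so d_i2 = -259.667 cm.
m_2 = -(-259.667)/(19.000) = 13.6667.
The system's lateral magnification is m_1 m_2 = (-1.0000)(13.6667) = -13.6667.

-14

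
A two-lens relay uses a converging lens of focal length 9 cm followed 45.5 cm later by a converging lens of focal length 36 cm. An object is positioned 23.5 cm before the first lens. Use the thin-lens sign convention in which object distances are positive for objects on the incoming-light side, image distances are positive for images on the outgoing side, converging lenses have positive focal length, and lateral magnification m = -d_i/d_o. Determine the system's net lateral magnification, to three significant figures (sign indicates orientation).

-4.39

Lens 1: 1/d_i1 = 1/f_1 - 1/d_o1 = 1/9 - 1/23.5 = 0.06856 cm^-1, so d_i1 = 14.586 cm.
m_1 = -(14.586)/23.5 = -0.6207.
Object distance for lens 2: d_o2 = 45.5 - 14.586 = 30.914 cm.
Lens 2: 1/d_i2 = 1/f_2 - 1/d_o2 = 1/36 - 1/(30.914) = -0.00457 cm^-1, so d_i2 = -218.807 cm.
m_2 = -(-218.807)/(30.914) = 7.0780.
Overall magnification: m = m_1 m_2 = -4.3932.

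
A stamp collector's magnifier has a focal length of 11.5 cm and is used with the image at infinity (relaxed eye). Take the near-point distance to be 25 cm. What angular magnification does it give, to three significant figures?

M = D/f = 25/11.5 = 2.174.

2.17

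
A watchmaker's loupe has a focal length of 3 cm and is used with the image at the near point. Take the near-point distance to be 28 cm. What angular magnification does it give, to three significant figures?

M = 1 + D/f = 1 + 28/3 = 10.333.

10.3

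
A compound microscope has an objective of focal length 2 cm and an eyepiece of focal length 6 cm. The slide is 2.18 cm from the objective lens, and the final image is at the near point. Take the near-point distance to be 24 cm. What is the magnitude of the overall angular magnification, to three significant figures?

55.6

Objective: 1/d_i = 1/f_obj - 1/d_o = 1/2 - 1/2.18 = 0.04128 cm^-1, so d_i = 24.222 cm.
m_obj = -d_i/d_o = -24.222/2.18 = -11.111.
Eyepiece angular magnification (image at near point): M_eye = 1 + D/f_e = 1 + 24/6 = 5.000.
Overall M = m_obj x M_eye = (-11.111)(5.000) = -55.56.
|M| = 55.56.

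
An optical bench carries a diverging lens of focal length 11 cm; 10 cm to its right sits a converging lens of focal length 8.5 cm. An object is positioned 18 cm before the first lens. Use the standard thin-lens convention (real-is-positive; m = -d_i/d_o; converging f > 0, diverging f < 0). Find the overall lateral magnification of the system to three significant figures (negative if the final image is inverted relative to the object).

First lens: d_i1 = 1/(1/(-11) - 1/18) = -6.828 cm.
m_1 = -(-6.828)/18 = 0.3793.
The intermediate image is virtual, 6.828 cm to the left of lens 1, so d_o2 = L - d_i1 = 10 - (-6.828) = 16.828 cm.
Second lens: d_i2 = 1/(1/8.5 - 1/(16.828)) = 17.176 cm.
m_2 = -(17.176)/(16.828) = -1.0207.
The system's lateral magnification is m_1 m_2 = (0.3793)(-1.0207) = -0.3872.

-0.387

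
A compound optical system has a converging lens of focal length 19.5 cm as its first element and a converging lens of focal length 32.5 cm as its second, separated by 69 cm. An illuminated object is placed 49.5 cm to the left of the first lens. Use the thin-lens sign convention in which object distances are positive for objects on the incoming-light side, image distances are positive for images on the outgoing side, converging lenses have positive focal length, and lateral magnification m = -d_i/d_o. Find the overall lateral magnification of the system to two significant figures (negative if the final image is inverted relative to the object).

Lens 1: 1/d_i1 = 1/f_1 - 1/d_o1 = 1/19.5 - 1/49.5 = 0.03108 cm^-1, so d_i1 = 32.175 cm.
m_1 = -(32.175)/49.5 = -0.6500.
That image sits 36.825 cm in front of the second lens, so d_o2 = 36.825 cm.
Lens 2: 1/d_i2 = 1/f_2 - 1/d_o2 = 1/32.5 - 1/(36.825) = 0.00361 cm^-1, so d_i2 = 276.720 cm.
m_2 = -(276.720)/(36.825) = -7.5145.
The system's lateral magnification is m_1 m_2 = (-0.6500)(-7.5145) = 4.8844.

4.9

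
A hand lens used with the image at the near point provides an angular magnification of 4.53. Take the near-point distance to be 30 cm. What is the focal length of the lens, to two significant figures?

8.5 cm

For the image at the near point, M = 1 + D/f.
f = D/(M - 1) = 30/(4.53 - 1) = 8.499 cm.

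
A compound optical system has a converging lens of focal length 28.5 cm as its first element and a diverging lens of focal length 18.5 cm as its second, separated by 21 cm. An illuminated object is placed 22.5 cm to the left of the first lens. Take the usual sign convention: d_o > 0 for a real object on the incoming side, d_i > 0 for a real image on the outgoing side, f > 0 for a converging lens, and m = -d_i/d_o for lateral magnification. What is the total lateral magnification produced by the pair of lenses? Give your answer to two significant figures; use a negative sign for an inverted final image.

Lens 1: 1/d_i1 = 1/f_1 - 1/d_o1 = 1/28.5 - 1/22.5 = -0.00936 cm^-1, so d_i1 = -106.875 cm.
m_1 = -(-106.875)/22.5 = 4.7500.
The intermediate image is virtual, 106.875 cm to the left of lens 1, so d_o2 = L - d_i1 = 21 - (-106.875) = 127.875 cm.
Lens 2: 1/d_i2 = 1/f_2 - 1/d_o2 = 1/(-18.5) - 1/(127.875) = -0.06187 cm^-1, so d_i2 = -16.162 cm.
m_2 = -(-16.162)/(127.875) = 0.1264.
Overall magnification: m = m_1 m_2 = 0.6003.

0.60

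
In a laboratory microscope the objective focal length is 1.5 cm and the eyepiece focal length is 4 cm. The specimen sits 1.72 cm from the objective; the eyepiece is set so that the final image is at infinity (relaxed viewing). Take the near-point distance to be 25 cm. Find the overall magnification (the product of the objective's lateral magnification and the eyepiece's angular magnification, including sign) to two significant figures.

Objective: 1/d_i = 1/f_obj - 1/d_o = 1/1.5 - 1/1.72 = 0.08527 cm^-1, so d_i = 11.727 cm.
m_obj = -d_i/d_o = -11.727/1.72 = -6.818.
Eyepiece angular magnification (image at infinity): M_eye = D/f_e = 25/4 = 6.250.
Overall M = m_obj x M_eye = (-6.818)(6.250) = -42.61.

-43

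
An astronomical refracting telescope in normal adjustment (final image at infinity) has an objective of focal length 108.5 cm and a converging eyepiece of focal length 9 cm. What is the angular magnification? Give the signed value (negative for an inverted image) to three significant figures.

M = -f_obj/f_eye = -108.5/(9) = -12.056.

-12.1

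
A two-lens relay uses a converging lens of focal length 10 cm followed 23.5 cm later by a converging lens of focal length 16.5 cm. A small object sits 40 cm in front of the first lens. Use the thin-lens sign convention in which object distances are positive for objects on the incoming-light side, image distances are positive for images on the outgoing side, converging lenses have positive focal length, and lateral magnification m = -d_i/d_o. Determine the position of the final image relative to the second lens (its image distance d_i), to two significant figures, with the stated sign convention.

-26 cm

Lens 1: 1/d_i1 = 1/f_1 - 1/d_o1 = 1/10 - 1/40 = 0.07500 cm^-1, so d_i1 = 13.333 cm.
Object distance for lens 2: d_o2 = 23.5 - 13.333 = 10.167 cm.
Lens 2: 1/d_i2 = 1/f_2 - 1/d_o2 = 1/16.5 - 1/(10.167) = -0.03775 cm^-1, so d_i2 = -26.487 cm.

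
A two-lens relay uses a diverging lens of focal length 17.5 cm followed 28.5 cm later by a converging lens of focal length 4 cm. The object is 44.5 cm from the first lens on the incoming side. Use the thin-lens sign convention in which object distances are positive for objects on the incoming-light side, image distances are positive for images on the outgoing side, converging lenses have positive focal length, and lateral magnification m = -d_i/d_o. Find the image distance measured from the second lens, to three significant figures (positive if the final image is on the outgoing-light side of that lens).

Applying the thin-lens equation to the first lens, 1/(-17.5) = 1/44.5 + 1/d_i1, which gives d_i1 = -12.560 cm.
The intermediate image is virtual, 12.560 cm to the left of lens 1, so d_o2 = L - d_i1 = 28.5 - (-12.560) = 41.060 cm.
Applying the thin-lens equation again with f_2 = 4 cm and d_o2 = 41.060 cm gives d_i2 = 4.432 cm.

4.43 cm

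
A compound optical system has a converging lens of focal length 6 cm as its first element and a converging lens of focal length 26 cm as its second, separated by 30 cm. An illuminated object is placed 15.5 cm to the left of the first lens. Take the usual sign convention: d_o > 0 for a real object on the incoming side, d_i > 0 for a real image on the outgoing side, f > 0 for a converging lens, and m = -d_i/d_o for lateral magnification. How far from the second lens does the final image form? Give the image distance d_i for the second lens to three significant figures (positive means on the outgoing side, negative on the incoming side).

-90.8 cm

First lens: d_i1 = 1/(1/6 - 1/15.5) = 9.789 cm.
Object distance for lens 2: d_o2 = 30 - 9.789 = 20.211 cm.
Second lens: d_i2 = 1/(1/26 - 1/(20.211)) = -90.764 cm.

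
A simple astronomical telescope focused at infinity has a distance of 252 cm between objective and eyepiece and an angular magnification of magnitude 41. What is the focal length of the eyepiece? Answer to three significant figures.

6.00 cm

In normal adjustment the tube length equals f_obj + f_eye and |M| = f_obj/f_eye.
So f_obj = 41 f_eye and 41 f_eye + f_eye = 252 cm, giving f_eye = 252/42 = 6.000 cm and f_obj = 246.000 cm.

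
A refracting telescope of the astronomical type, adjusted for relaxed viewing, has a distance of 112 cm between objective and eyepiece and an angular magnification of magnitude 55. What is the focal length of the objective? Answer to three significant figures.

In normal adjustment the tube length equals f_obj + f_eye and |M| = f_obj/f_eye.
So f_obj = 55 f_eye and 55 f_eye + f_eye = 112 cm, giving f_eye = 112/56 = 2.000 cm and f_obj = 110.000 cm.

110 cm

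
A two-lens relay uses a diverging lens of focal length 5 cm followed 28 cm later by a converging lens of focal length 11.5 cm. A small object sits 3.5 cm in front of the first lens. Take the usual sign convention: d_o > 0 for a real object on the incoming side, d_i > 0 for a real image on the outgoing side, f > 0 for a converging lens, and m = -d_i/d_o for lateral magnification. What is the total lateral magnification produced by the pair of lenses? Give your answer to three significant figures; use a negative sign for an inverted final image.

-0.365

First lens: d_i1 = 1/(1/(-5) - 1/3.5) = -2.059 cm.
m_1 = -(-2.059)/3.5 = 0.5882.
The intermediate image is virtual, 2.059 cm to the left of lens 1, so d_o2 = L - d_i1 = 28 - (-2.059) = 30.059 cm.
Second lens: d_i2 = 1/(1/11.5 - 1/(30.059)) = 18.626 cm.
m_2 = -(18.626)/(30.059) = -0.6197.
Overall magnification: m = m_1 m_2 = -0.3645.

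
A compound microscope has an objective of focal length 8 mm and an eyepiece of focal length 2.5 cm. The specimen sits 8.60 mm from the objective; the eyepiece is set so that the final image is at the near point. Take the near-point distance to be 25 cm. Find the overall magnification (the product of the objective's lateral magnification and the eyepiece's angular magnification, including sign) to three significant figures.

-147

Convert to cm: f_obj = 8 mm = 0.8 cm; d_o = 8.60 mm = 0.86 cm.
Objective: 1/d_i = 1/f_obj - 1/d_o = 1/0.8 - 1/0.86 = 0.08721 cm^-1, so d_i = 11.467 cm.
m_obj = -d_i/d_o = -11.467/0.86 = -13.333.
Eyepiece angular magnification (image at near point): M_eye = 1 + D/f_e = 1 + 25/2.5 = 11.000.
Overall M = m_obj x M_eye = (-13.333)(11.000) = -146.67.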